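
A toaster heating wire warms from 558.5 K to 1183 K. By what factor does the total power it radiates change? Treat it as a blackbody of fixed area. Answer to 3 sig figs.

P ∝ T⁴, so P₂/P₁ = (T₂/T₁)⁴ = (1183/558.5)⁴ = (2.11817)⁴ = 20.1.

P₂/P₁ ≈ 20.1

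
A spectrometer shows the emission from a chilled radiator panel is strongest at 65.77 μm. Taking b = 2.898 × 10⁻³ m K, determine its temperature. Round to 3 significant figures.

Wien's law gives T = b/λ_max = (2.898×10⁻³ m·K)/(6.577×10⁻⁵ m) = 44.1 K.

T ≈ 44.1 K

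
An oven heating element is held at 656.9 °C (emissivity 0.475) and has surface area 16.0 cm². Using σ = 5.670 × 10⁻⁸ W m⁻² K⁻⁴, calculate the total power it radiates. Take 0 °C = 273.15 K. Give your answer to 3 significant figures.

T = 656.9 °C + 273.15 = 930.05 K.
Area A = 16.0 cm² = 1.60×10⁻³ m².
P = εσAT⁴ = 0.475 × 5.670×10⁻⁸ × 1.60×10⁻³ × (930.05)⁴ = 32.2 W.

P ≈ 32.2 W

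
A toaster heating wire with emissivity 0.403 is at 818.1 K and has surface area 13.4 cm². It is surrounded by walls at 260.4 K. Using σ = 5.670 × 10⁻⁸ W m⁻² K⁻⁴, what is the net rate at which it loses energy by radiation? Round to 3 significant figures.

Area A = 13.4 cm² = 1.34×10⁻³ m².
Net radiated power P_net = εσA(T⁴ − T₀⁴) = 0.403×5.670×10⁻⁸×1.34×10⁻³×(818.1⁴ − 260.4⁴).
T⁴ − T₀⁴ = 4.47946×10¹¹ − 4.59795×10⁹ = 4.43348×10¹¹ K⁴, so P_net = 13.6 W.

Net loss ≈ 13.6 W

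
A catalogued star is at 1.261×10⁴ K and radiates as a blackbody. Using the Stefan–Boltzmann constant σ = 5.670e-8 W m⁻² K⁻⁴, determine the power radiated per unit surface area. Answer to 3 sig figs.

Stefan–Boltzmann: I = σT⁴ = 5.670×10⁻⁸ × (1.261×10⁴)⁴ = 1.43×10⁹ W/m².

I ≈ 1.43×10⁹ W/m²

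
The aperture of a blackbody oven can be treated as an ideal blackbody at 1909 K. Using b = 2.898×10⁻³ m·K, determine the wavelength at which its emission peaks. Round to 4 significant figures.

Wien's displacement law: λ_max = b/T = (2.898×10⁻³ m·K)/(1909 K) = 1.5181×10⁻⁶ m.
That is 1518 nm, in the infrared range.

λ_max ≈ 1518 nm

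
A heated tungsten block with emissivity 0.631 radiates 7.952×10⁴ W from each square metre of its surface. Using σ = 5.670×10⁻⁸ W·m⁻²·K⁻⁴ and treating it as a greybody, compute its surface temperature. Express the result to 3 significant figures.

T ≈ 1.22×10³ K

I = εσT⁴, so T = (I/εσ)^(1/4) = (7.952×10⁴/(0.631×5.670×10⁻⁸))^(1/4) = 1.22×10³ K.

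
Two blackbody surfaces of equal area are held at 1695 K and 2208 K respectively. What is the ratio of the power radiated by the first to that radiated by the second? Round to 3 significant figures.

P₁/P₂ ≈ 0.347

With equal areas, P₁/P₂ = (T₁/T₂)⁴ = (1695/2208)⁴ = 0.347.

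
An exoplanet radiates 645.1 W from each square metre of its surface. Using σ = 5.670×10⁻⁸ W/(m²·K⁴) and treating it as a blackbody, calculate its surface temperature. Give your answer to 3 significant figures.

I = σT⁴, so T = (I/σ)^(1/4) = (645.1/(5.670×10⁻⁸))^(1/4) = 327 K.

T ≈ 327 K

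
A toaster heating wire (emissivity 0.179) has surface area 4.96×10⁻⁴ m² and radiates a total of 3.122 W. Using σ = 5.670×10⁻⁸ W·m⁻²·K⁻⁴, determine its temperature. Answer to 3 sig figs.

T ≈ 887 K

Area A = 4.96×10⁻⁴ m².
P = εσAT⁴ ⇒ T = (P/(εσA))^(1/4) = (3.122/(0.179×5.670×10⁻⁸×4.96×10⁻⁴))^(1/4) = 887 K.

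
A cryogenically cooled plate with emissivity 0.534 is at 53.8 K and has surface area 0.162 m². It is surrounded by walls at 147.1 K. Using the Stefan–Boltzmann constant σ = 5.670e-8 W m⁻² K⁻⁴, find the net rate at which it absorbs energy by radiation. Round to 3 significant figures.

Area A = 0.162 m².
Net radiated power P_net = εσA(T⁴ − T₀⁴) = 0.534×5.670×10⁻⁸×0.162×(53.8⁴ − 147.1⁴).
T⁴ − T₀⁴ = 8.37778×10⁶ − 4.68221×10⁸ = -4.59843×10⁸ K⁴, so P_net = -2.26 W — negative, meaning a net gain of 2.26 W.

Net gain ≈ 2.26 W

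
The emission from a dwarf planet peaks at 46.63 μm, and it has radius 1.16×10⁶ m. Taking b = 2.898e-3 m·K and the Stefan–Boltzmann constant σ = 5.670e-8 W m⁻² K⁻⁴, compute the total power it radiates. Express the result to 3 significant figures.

Wien's law: T = b/λ_max = 2.898×10⁻³/4.663×10⁻⁵ = 62.1488 K.
Surface area A = 4πR² = 4π(1.16×10⁶ m)² = 1.69093×10¹³ m².
Then P = σAT⁴ = 5.670×10⁻⁸×1.69093×10¹³×(62.1488)⁴ = 1.43×10¹³ W.

P ≈ 1.43×10¹³ W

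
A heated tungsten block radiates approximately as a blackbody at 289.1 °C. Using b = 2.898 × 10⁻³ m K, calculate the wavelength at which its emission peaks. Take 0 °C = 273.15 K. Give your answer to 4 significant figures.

T = 289.1 °C + 273.15 = 562.25 K.
Wien's displacement law: λ_max = b/T = (2.898×10⁻³ m·K)/(562.25 K) = 5.1543×10⁻⁶ m.
That is 5.154 μm, in the infrared range.

λ_max ≈ 5.154 μm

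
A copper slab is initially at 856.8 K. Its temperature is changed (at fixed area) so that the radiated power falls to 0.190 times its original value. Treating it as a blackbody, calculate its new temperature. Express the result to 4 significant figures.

T₂ ≈ 565.7 K

P ∝ T⁴, so T₂/T₁ = (P₂/P₁)^(1/4) = (0.190)^(1/4) = 0.660220.
T₂ = 856.8 × 0.660220 = 565.7 K.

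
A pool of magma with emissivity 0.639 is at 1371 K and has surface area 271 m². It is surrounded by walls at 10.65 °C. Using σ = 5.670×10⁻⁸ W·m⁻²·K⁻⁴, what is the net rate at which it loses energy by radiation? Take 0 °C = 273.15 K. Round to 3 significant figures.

Net loss ≈ 3.46×10⁷ W

Surroundings: T = 10.65 °C + 273.15 = 283.80 K.
Area A = 271 m².
Net radiated power P_net = εσA(T⁴ − T₀⁴) = 0.639×5.670×10⁻⁸×271×(1371⁴ − 283.80⁴).
T⁴ − T₀⁴ = 3.53305×10¹² − 6.48708×10⁹ = 3.52656×10¹² K⁴, so P_net = 3.46×10⁷ W.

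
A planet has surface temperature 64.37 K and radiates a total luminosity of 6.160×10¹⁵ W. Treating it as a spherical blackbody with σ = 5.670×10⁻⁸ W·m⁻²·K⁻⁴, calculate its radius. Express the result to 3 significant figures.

R ≈ 2.24×10⁷ m

L = 4πR²σT⁴ ⇒ R = √(L/(4πσT⁴)).
σT⁴ = 0.973458 W/m², so R = √(6.160×10¹⁵/(4π×0.973458)) = 2.24×10⁷ m.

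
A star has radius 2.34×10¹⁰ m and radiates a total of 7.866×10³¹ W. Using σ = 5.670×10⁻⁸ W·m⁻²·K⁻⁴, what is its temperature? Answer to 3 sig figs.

T ≈ 2.12×10⁴ K

Surface area A = 4πR² = 4π(2.34×10¹⁰ m)² = 6.88084×10²¹ m².
P = σAT⁴ ⇒ T = (P/(σA))^(1/4) = (7.866×10³¹/(5.670×10⁻⁸×6.88084×10²¹))^(1/4) = 2.12×10⁴ K.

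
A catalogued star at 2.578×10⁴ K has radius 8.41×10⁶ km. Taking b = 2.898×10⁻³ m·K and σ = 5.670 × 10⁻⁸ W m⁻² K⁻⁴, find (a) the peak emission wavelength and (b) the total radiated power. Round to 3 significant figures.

λ_max ≈ 112 nm; P ≈ 2.23×10³¹ W

(a) λ_max = b/T = 2.898×10⁻³/2.578×10⁴ = 1.124×10⁻⁷ m = 112 nm.
Surface area A = 4πR² = 4π(8.41×10⁹ m)² = 8.88796×10²⁰ m².
(b) P = σAT⁴ = 5.670×10⁻⁸×8.88796×10²⁰×(2.578×10⁴)⁴ = 2.23×10³¹ W.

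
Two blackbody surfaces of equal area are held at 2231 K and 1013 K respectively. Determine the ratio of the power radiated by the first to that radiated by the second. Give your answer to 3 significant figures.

With equal areas, P₁/P₂ = (T₁/T₂)⁴ = (2231/1013)⁴ = 23.5.

P₁/P₂ ≈ 23.5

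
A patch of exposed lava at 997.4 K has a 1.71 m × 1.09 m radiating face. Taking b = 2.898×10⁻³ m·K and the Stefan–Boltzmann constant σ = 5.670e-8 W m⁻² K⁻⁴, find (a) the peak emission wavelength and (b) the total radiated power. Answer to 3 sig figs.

λ_max ≈ 2.91 μm; P ≈ 1.05×10⁵ W

(a) λ_max = b/T = 2.898×10⁻³/997.4 = 2.906×10⁻⁶ m = 2.91 μm.
Area A = 1.71 × 1.09 = 1.8639 m².
(b) P = σAT⁴ = 5.670×10⁻⁸×1.8639×(997.4)⁴ = 1.05×10⁵ W.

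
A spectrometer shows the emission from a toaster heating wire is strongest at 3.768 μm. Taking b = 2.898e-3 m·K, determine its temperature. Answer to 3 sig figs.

Wien's law gives T = b/λ_max = (2.898×10⁻³ m·K)/(3.768×10⁻⁶ m) = 769 K.

T ≈ 769 K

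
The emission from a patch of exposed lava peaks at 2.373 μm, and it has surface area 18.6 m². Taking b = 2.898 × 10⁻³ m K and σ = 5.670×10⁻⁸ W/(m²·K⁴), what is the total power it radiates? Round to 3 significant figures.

Wien's law: T = b/λ_max = 2.898×10⁻³/2.373×10⁻⁶ = 1221.24 K.
Area A = 18.6 m².
Then P = σAT⁴ = 5.670×10⁻⁸×18.6×(1221.24)⁴ = 2.35×10⁶ W.

P ≈ 2.35×10⁶ W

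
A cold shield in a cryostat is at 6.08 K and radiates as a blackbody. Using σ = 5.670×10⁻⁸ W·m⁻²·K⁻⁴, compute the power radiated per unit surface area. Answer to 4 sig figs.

I ≈ 7.748×10⁻⁵ W/m²

Stefan–Boltzmann: I = σT⁴ = 5.670×10⁻⁸ × (6.08)⁴ = 7.748×10⁻⁵ W/m².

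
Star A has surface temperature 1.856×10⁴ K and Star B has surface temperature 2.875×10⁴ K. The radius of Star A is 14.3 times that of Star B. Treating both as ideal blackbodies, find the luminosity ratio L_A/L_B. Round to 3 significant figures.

L_A/L_B ≈ 35.5

L ∝ R²T⁴, so L_A/L_B = (R_A/R_B)²(T_A/T_B)⁴ = (14.3)² × (1.856×10⁴/2.875×10⁴)⁴ = 204.49 × 0.173684 = 35.5.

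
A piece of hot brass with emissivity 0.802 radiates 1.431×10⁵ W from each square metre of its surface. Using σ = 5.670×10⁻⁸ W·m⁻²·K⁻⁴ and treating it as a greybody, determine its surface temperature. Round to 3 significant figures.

T ≈ 1.33×10³ K

I = εσT⁴, so T = (I/εσ)^(1/4) = (1.431×10⁵/(0.802×5.670×10⁻⁸))^(1/4) = 1.33×10³ K.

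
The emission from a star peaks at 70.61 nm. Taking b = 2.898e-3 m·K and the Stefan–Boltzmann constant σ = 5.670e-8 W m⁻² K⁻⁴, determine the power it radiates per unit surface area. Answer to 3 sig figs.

I ≈ 1.61×10¹¹ W/m²

Wien's law: T = b/λ_max = 2.898×10⁻³/7.061×10⁻⁸ = 41042.3 K.
Then I = σT⁴ = 5.670×10⁻⁸×(41042.3)⁴ = 1.61×10¹¹ W/m².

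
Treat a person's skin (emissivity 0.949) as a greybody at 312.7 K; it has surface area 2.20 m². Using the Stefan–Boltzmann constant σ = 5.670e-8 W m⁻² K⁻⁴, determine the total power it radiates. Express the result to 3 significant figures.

P ≈ 1.13×10³ W

Area A = 2.20 m².
P = εσAT⁴ = 0.949 × 5.670×10⁻⁸ × 2.20 × (312.7)⁴ = 1.13×10³ W.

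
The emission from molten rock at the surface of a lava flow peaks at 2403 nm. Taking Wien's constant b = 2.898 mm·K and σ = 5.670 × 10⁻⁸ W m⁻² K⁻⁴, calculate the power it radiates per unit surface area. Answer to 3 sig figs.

I ≈ 1.20×10⁵ W/m²

Wien's law: T = b/λ_max = 2.898×10⁻³/2.403×10⁻⁶ = 1205.99 K.
Then I = σT⁴ = 5.670×10⁻⁸×(1205.99)⁴ = 1.20×10⁵ W/m².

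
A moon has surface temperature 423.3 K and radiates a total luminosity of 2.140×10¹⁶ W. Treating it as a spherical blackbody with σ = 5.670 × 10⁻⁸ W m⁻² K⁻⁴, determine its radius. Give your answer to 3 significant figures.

R ≈ 9.67×10⁵ m

L = 4πR²σT⁴ ⇒ R = √(L/(4πσT⁴)).
σT⁴ = 1820.44 W/m², so R = √(2.140×10¹⁶/(4π×1820.44)) = 9.67×10⁵ m.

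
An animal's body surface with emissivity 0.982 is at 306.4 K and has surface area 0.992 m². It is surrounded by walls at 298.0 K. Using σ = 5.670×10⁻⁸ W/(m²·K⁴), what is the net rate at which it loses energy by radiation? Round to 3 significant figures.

Area A = 0.992 m².
Net radiated power P_net = εσA(T⁴ − T₀⁴) = 0.982×5.670×10⁻⁸×0.992×(306.4⁴ − 298.0⁴).
T⁴ − T₀⁴ = 8.81363×10⁹ − 7.88615×10⁹ = 9.27480×10⁸ K⁴, so P_net = 51.2 W.

Net loss ≈ 51.2 W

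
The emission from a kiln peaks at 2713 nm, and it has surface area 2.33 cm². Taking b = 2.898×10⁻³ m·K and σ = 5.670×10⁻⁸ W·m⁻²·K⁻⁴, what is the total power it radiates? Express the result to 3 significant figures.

Wien's law: T = b/λ_max = 2.898×10⁻³/2.713×10⁻⁶ = 1068.19 K.
Area A = 2.33 cm² = 2.33×10⁻⁴ m².
Then P = σAT⁴ = 5.670×10⁻⁸×2.33×10⁻⁴×(1068.19)⁴ = 17.2 W.

P ≈ 17.2 W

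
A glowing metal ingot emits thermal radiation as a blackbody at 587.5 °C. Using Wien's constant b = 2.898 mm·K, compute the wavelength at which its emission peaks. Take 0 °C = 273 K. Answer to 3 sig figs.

T = 587.5 °C + 273 = 860.5 K.
Wien's displacement law: λ_max = b/T = (2.898×10⁻³ m·K)/(860.5 K) = 3.368×10⁻⁶ m.
That is 3.37 μm, in the infrared range.

λ_max ≈ 3.37 μm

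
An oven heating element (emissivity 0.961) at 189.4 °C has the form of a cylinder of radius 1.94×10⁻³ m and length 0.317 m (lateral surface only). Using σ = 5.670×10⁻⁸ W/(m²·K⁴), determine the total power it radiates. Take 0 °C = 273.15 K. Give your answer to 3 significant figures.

T = 189.4 °C + 273.15 = 462.55 K.
Lateral area A = 2πrL = 2π×1.94×10⁻³×0.317 = 3.86403×10⁻³ m².
P = εσAT⁴ = 0.961 × 5.670×10⁻⁸ × 3.86403×10⁻³ × (462.55)⁴ = 9.64 W.

P ≈ 9.64 W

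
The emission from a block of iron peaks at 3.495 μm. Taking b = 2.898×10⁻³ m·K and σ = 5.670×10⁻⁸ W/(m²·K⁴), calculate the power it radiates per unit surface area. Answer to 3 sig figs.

Wien's law: T = b/λ_max = 2.898×10⁻³/3.495×10⁻⁶ = 829.185 K.
Then I = σT⁴ = 5.670×10⁻⁸×(829.185)⁴ = 2.68×10⁴ W/m².

I ≈ 2.68×10⁴ W/m²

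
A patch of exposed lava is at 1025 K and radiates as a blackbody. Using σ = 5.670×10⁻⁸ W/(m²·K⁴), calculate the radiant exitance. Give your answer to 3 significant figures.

I ≈ 6.26×10⁴ W/m²

Stefan–Boltzmann: I = σT⁴ = 5.670×10⁻⁸ × (1025)⁴ = 6.26×10⁴ W/m².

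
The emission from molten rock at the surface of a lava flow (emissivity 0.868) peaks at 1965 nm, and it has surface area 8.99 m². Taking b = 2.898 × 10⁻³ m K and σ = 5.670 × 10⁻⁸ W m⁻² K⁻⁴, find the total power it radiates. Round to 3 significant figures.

Wien's law: T = b/λ_max = 2.898×10⁻³/1.965×10⁻⁶ = 1474.81 K.
Area A = 8.99 m².
Then P = εσAT⁴ = 0.868×5.670×10⁻⁸×8.99×(1474.81)⁴ = 2.09×10⁶ W.

P ≈ 2.09×10⁶ W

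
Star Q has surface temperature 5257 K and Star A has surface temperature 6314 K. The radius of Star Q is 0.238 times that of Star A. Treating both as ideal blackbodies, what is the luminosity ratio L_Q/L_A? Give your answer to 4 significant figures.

L ∝ R²T⁴, so L_Q/L_A = (R_Q/R_A)²(T_Q/T_A)⁴ = (0.238)² × (5257/6314)⁴ = 0.056644 × 0.480544 = 0.02722.

L_Q/L_A ≈ 0.02722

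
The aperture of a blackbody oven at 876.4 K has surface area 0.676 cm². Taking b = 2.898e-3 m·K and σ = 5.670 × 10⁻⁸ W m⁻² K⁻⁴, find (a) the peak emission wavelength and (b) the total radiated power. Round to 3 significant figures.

(a) λ_max = b/T = 2.898×10⁻³/876.4 = 3.307×10⁻⁶ m = 3.31 μm.
Area A = 0.676 cm² = 6.76×10⁻⁵ m².
(b) P = σAT⁴ = 5.670×10⁻⁸×6.76×10⁻⁵×(876.4)⁴ = 2.26 W.

λ_max ≈ 3.31 μm; P ≈ 2.26 W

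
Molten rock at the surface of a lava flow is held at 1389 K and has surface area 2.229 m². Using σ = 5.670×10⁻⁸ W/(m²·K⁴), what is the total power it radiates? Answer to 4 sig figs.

P ≈ 4.704×10⁵ W

Area A = 2.229 m².
P = σAT⁴ = 5.670×10⁻⁸ × 2.229 × (1389)⁴ = 4.704×10⁵ W.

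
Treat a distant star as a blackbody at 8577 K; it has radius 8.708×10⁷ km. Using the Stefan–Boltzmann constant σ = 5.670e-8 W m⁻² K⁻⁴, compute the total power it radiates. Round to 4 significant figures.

P ≈ 2.924×10³¹ W

Surface area A = 4πR² = 4π(8.708×10¹⁰ m)² = 9.52899×10²² m².
P = σAT⁴ = 5.670×10⁻⁸ × 9.52899×10²² × (8577)⁴ = 2.924×10³¹ W.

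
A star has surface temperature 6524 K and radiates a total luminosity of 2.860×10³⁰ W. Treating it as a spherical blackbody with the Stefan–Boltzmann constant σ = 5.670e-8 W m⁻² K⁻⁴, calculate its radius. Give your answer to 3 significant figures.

R ≈ 4.71×10¹⁰ m

L = 4πR²σT⁴ ⇒ R = √(L/(4πσT⁴)).
σT⁴ = 1.02716×10⁸ W/m², so R = √(2.860×10³⁰/(4π×1.02716×10⁸)) = 4.71×10¹⁰ m.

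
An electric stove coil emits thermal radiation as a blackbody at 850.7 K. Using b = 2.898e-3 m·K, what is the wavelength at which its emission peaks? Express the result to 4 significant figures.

λ_max ≈ 3.407 μm

Wien's displacement law: λ_max = b/T = (2.898×10⁻³ m·K)/(850.7 K) = 3.4066×10⁻⁶ m.
That is 3.407 μm, in the infrared range.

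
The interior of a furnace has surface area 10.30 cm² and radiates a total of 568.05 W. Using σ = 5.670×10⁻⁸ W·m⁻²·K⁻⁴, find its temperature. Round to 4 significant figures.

Area A = 10.30 cm² = 1.030×10⁻³ m².
P = σAT⁴ ⇒ T = (P/(σA))^(1/4) = (568.05/(5.670×10⁻⁸×1.030×10⁻³))^(1/4) = 1766 K.

T ≈ 1766 K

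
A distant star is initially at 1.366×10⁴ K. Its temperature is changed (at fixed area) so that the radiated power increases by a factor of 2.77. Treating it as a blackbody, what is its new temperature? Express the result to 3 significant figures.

P ∝ T⁴, so T₂/T₁ = (P₂/P₁)^(1/4) = (2.77)^(1/4) = 1.29009.
T₂ = 1.366×10⁴ × 1.29009 = 1.76×10⁴ K.

T₂ ≈ 1.76×10⁴ K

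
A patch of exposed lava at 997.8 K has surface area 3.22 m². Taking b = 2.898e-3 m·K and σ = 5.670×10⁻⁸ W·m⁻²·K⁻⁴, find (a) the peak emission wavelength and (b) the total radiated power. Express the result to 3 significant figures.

λ_max ≈ 2.90 μm; P ≈ 1.81×10⁵ W

(a) λ_max = b/T = 2.898×10⁻³/997.8 = 2.904×10⁻⁶ m = 2.90 μm.
Area A = 3.22 m².
(b) P = σAT⁴ = 5.670×10⁻⁸×3.22×(997.8)⁴ = 1.81×10⁵ W.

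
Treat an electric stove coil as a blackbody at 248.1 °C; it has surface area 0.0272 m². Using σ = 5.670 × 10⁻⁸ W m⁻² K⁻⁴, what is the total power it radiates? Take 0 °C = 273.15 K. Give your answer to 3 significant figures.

T = 248.1 °C + 273.15 = 521.25 K.
Area A = 0.0272 m².
P = σAT⁴ = 5.670×10⁻⁸ × 0.0272 × (521.25)⁴ = 114 W.

P ≈ 114 W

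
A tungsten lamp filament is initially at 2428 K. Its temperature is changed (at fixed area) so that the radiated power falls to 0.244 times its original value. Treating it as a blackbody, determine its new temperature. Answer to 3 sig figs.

P ∝ T⁴, so T₂/T₁ = (P₂/P₁)^(1/4) = (0.244)^(1/4) = 0.702825.
T₂ = 2428 × 0.702825 = 1.71×10³ K.

T₂ ≈ 1.71×10³ K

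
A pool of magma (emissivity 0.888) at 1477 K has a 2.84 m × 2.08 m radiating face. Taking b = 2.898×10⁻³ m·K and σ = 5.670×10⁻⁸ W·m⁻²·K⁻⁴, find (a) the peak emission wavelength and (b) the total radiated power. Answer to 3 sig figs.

λ_max ≈ 1.96×10³ nm; P ≈ 1.42×10⁶ W

(a) λ_max = b/T = 2.898×10⁻³/1477 = 1.962×10⁻⁶ m = 1.96×10³ nm.
Area A = 2.84 × 2.08 = 5.9072 m².
(b) P = εσAT⁴ = 0.888×5.670×10⁻⁸×5.9072×(1477)⁴ = 1.42×10⁶ W.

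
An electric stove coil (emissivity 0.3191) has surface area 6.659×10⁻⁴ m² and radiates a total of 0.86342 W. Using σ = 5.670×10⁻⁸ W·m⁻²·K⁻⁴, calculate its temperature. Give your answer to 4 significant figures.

Area A = 6.659×10⁻⁴ m².
P = εσAT⁴ ⇒ T = (P/(εσA))^(1/4) = (0.86342/(0.3191×5.670×10⁻⁸×6.659×10⁻⁴))^(1/4) = 517.4 K.

T ≈ 517.4 K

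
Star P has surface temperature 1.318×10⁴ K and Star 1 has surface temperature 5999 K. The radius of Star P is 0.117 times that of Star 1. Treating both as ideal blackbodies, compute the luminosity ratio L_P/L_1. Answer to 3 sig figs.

L_P/L_1 ≈ 0.319

L ∝ R²T⁴, so L_P/L_1 = (R_P/R_1)²(T_P/T_1)⁴ = (0.117)² × (1.318×10⁴/5999)⁴ = 0.013689 × 23.2995 = 0.319.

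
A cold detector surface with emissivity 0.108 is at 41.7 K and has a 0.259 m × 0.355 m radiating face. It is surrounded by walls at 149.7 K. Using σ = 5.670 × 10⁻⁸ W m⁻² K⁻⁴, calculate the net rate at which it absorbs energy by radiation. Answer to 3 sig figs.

Area A = 0.259 × 0.355 = 0.091945 m².
Net radiated power P_net = εσA(T⁴ − T₀⁴) = 0.108×5.670×10⁻⁸×0.091945×(41.7⁴ − 149.7⁴).
T⁴ − T₀⁴ = 3.02374×10⁶ − 5.02212×10⁸ = -4.99188×10⁸ K⁴, so P_net = -0.281 W — negative, meaning a net gain of 0.281 W.

Net gain ≈ 0.281 W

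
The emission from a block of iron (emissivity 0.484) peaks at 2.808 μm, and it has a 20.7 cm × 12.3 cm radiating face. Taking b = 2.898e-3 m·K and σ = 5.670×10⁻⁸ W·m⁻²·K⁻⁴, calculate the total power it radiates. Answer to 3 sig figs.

Wien's law: T = b/λ_max = 2.898×10⁻³/2.808×10⁻⁶ = 1032.05 K.
Area A = 0.207 × 0.123 = 0.025461 m².
Then P = εσAT⁴ = 0.484×5.670×10⁻⁸×0.025461×(1032.05)⁴ = 793 W.

P ≈ 793 W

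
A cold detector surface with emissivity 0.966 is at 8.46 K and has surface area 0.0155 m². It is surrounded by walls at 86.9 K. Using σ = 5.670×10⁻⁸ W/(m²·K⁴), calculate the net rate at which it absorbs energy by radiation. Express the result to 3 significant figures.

Net gain ≈ 0.0484 W

Area A = 0.0155 m².
Net radiated power P_net = εσA(T⁴ − T₀⁴) = 0.966×5.670×10⁻⁸×0.0155×(8.46⁴ − 86.9⁴).
T⁴ − T₀⁴ = 5122.49 − 5.70268×10⁷ = -5.70217×10⁷ K⁴, so P_net = -0.0484 W — negative, meaning a net gain of 0.0484 W.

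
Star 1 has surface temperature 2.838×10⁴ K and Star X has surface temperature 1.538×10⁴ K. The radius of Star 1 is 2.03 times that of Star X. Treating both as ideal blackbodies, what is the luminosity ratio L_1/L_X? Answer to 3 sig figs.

L_1/L_X ≈ 47.8

L ∝ R²T⁴, so L_1/L_X = (R_1/R_X)²(T_1/T_X)⁴ = (2.03)² × (2.838×10⁴/1.538×10⁴)⁴ = 4.1209 × 11.5938 = 47.8.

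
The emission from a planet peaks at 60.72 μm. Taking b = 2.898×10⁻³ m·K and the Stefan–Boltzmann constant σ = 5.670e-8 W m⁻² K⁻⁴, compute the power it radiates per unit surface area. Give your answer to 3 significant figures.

Wien's law: T = b/λ_max = 2.898×10⁻³/6.072×10⁻⁵ = 47.7273 K.
Then I = σT⁴ = 5.670×10⁻⁸×(47.7273)⁴ = 0.294 W/m².

I ≈ 0.294 W/m²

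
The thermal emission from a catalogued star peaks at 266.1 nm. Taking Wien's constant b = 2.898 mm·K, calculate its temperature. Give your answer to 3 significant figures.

Wien's law gives T = b/λ_max = (2.898×10⁻³ m·K)/(2.661×10⁻⁷ m) = 1.09×10⁴ K.

T ≈ 1.09×10⁴ K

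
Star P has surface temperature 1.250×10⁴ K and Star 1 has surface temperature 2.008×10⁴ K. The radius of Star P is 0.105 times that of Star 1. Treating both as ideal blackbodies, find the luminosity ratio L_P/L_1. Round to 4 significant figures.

L ∝ R²T⁴, so L_P/L_1 = (R_P/R_1)²(T_P/T_1)⁴ = (0.105)² × (1.250×10⁴/2.008×10⁴)⁴ = 0.011025 × 0.150171 = 1.656×10⁻³.

L_P/L_1 ≈ 1.656×10⁻³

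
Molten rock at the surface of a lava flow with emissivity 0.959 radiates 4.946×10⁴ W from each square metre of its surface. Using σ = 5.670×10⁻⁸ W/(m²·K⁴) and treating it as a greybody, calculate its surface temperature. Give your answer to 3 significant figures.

T ≈ 977 K

I = εσT⁴, so T = (I/εσ)^(1/4) = (4.946×10⁴/(0.959×5.670×10⁻⁸))^(1/4) = 977 K.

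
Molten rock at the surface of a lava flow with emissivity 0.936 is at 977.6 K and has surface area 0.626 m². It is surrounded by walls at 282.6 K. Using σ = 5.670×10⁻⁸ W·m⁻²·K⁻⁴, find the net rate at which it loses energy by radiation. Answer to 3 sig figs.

Net loss ≈ 3.01×10⁴ W

Area A = 0.626 m².
Net radiated power P_net = εσA(T⁴ − T₀⁴) = 0.936×5.670×10⁻⁸×0.626×(977.6⁴ − 282.6⁴).
T⁴ − T₀⁴ = 9.13366×10¹¹ − 6.37806×10⁹ = 9.06988×10¹¹ K⁴, so P_net = 3.01×10⁴ W.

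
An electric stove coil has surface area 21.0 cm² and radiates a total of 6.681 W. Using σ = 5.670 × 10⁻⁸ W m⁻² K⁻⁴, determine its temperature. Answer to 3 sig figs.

T ≈ 487 K

Area A = 21.0 cm² = 2.10×10⁻³ m².
P = σAT⁴ ⇒ T = (P/(σA))^(1/4) = (6.681/(5.670×10⁻⁸×2.10×10⁻³))^(1/4) = 487 K.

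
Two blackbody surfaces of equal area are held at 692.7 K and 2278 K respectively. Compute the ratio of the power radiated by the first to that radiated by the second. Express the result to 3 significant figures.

P₁/P₂ ≈ 8.55×10⁻³

With equal areas, P₁/P₂ = (T₁/T₂)⁴ = (692.7/2278)⁴ = 8.55×10⁻³.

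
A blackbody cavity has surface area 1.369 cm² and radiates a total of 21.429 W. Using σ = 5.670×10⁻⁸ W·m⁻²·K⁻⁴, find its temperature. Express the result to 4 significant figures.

Area A = 1.369 cm² = 1.369×10⁻⁴ m².
P = σAT⁴ ⇒ T = (P/(σA))^(1/4) = (21.429/(5.670×10⁻⁸×1.369×10⁻⁴))^(1/4) = 1289 K.

T ≈ 1289 K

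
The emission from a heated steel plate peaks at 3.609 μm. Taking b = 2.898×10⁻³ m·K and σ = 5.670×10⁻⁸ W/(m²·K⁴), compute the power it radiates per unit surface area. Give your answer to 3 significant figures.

Wien's law: T = b/λ_max = 2.898×10⁻³/3.609×10⁻⁶ = 802.993 K.
Then I = σT⁴ = 5.670×10⁻⁸×(802.993)⁴ = 2.36×10⁴ W/m².

I ≈ 2.36×10⁴ W/m²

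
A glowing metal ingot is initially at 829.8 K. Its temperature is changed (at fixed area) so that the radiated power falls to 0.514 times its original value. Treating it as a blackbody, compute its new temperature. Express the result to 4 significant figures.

P ∝ T⁴, so T₂/T₁ = (P₂/P₁)^(1/4) = (0.514)^(1/4) = 0.846722.
T₂ = 829.8 × 0.846722 = 702.6 K.

T₂ ≈ 702.6 K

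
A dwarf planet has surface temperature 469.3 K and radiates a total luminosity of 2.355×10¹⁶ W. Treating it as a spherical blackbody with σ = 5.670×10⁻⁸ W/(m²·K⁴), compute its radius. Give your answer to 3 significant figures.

L = 4πR²σT⁴ ⇒ R = √(L/(4πσT⁴)).
σT⁴ = 2750.33 W/m², so R = √(2.355×10¹⁶/(4π×2750.33)) = 8.25×10⁵ m.

R ≈ 8.25×10⁵ m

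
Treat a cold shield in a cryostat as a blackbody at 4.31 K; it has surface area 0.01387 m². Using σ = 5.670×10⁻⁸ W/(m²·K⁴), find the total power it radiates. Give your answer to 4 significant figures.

P ≈ 2.714×10⁻⁷ W

Area A = 0.01387 m².
P = σAT⁴ = 5.670×10⁻⁸ × 0.01387 × (4.31)⁴ = 2.714×10⁻⁷ W.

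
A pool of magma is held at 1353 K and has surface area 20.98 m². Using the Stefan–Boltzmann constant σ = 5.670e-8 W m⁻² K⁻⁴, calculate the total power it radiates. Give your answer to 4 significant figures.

P ≈ 3.986×10⁶ W

Area A = 20.98 m².
P = σAT⁴ = 5.670×10⁻⁸ × 20.98 × (1353)⁴ = 3.986×10⁶ W.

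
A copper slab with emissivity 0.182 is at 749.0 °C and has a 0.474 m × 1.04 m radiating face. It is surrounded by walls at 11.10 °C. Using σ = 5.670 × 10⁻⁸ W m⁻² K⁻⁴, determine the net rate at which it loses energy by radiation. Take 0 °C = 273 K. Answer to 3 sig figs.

Net loss ≈ 5.52×10³ W

T = 749.0 °C + 273 = 1022.0 K.
Surroundings: T = 11.10 °C + 273 = 284.10 K.
Area A = 0.474 × 1.04 = 0.49296 m².
Net radiated power P_net = εσA(T⁴ − T₀⁴) = 0.182×5.670×10⁻⁸×0.49296×(1022.0⁴ − 284.10⁴).
T⁴ − T₀⁴ = 1.09095×10¹² − 6.51456×10⁹ = 1.08444×10¹² K⁴, so P_net = 5.52×10³ W.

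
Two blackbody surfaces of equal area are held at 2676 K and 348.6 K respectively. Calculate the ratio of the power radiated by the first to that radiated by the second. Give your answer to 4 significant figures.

P₁/P₂ ≈ 3472

With equal areas, P₁/P₂ = (T₁/T₂)⁴ = (2676/348.6)⁴ = 3472.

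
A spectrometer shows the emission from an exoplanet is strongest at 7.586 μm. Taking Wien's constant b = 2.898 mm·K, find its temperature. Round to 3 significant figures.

T ≈ 382 K

Wien's law gives T = b/λ_max = (2.898×10⁻³ m·K)/(7.586×10⁻⁶ m) = 382 K.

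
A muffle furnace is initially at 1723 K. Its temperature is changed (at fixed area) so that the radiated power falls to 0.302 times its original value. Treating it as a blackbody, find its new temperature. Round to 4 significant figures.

P ∝ T⁴, so T₂/T₁ = (P₂/P₁)^(1/4) = (0.302)^(1/4) = 0.741313.
T₂ = 1723 × 0.741313 = 1277 K.

T₂ ≈ 1277 K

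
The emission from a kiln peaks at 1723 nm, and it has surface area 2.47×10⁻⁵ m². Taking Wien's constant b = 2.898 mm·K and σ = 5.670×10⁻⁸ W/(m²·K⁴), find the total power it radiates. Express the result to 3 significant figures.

Wien's law: T = b/λ_max = 2.898×10⁻³/1.723×10⁻⁶ = 1681.95 K.
Area A = 2.47×10⁻⁵ m².
Then P = σAT⁴ = 5.670×10⁻⁸×2.47×10⁻⁵×(1681.95)⁴ = 11.2 W.

P ≈ 11.2 W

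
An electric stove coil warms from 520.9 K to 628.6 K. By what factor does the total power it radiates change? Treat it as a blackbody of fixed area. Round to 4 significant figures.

P₂/P₁ ≈ 2.121

P ∝ T⁴, so P₂/P₁ = (T₂/T₁)⁴ = (628.6/520.9)⁴ = (1.20676)⁴ = 2.121.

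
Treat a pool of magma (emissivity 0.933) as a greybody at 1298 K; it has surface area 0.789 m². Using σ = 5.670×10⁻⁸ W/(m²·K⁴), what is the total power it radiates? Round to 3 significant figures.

Area A = 0.789 m².
P = εσAT⁴ = 0.933 × 5.670×10⁻⁸ × 0.789 × (1298)⁴ = 1.18×10⁵ W.

P ≈ 1.18×10⁵ W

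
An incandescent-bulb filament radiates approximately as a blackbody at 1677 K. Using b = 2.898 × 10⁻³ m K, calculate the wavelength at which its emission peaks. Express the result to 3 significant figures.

Wien's displacement law: λ_max = b/T = (2.898×10⁻³ m·K)/(1677 K) = 1.728×10⁻⁶ m.
That is 1.73×10³ nm, in the infrared range.

λ_max ≈ 1.73×10³ nm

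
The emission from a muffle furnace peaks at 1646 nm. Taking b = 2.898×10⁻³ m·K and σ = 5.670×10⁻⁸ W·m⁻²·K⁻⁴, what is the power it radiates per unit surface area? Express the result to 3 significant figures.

I ≈ 5.45×10⁵ W/m²

Wien's law: T = b/λ_max = 2.898×10⁻³/1.646×10⁻⁶ = 1760.63 K.
Then I = σT⁴ = 5.670×10⁻⁸×(1760.63)⁴ = 5.45×10⁵ W/m².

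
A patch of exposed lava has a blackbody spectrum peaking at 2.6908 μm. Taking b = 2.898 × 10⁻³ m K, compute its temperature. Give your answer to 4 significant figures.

Wien's law gives T = b/λ_max = (2.898×10⁻³ m·K)/(2.6908×10⁻⁶ m) = 1077 K.

T ≈ 1077 K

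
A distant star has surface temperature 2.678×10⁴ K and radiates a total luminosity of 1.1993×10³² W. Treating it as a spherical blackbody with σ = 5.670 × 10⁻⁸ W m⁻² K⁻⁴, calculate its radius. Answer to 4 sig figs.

L = 4πR²σT⁴ ⇒ R = √(L/(4πσT⁴)).
σT⁴ = 2.91625×10¹⁰ W/m², so R = √(1.1993×10³²/(4π×2.91625×10¹⁰)) = 1.809×10¹⁰ m.

R ≈ 1.809×10¹⁰ m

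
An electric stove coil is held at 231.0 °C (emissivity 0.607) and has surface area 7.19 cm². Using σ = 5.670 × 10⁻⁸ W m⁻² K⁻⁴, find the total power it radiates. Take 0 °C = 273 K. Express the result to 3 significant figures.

P ≈ 1.60 W

T = 231.0 °C + 273 = 504.0 K.
Area A = 7.19 cm² = 7.19×10⁻⁴ m².
P = εσAT⁴ = 0.607 × 5.670×10⁻⁸ × 7.19×10⁻⁴ × (504.0)⁴ = 1.60 W.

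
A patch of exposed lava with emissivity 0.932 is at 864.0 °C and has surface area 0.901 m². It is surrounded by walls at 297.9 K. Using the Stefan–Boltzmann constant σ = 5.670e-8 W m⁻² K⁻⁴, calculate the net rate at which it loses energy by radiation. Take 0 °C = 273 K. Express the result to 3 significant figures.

T = 864.0 °C + 273 = 1137.0 K.
Area A = 0.901 m².
Net radiated power P_net = εσA(T⁴ − T₀⁴) = 0.932×5.670×10⁻⁸×0.901×(1137.0⁴ − 297.9⁴).
T⁴ − T₀⁴ = 1.67125×10¹² − 7.87557×10⁹ = 1.66337×10¹² K⁴, so P_net = 7.92×10⁴ W.

Net loss ≈ 7.92×10⁴ W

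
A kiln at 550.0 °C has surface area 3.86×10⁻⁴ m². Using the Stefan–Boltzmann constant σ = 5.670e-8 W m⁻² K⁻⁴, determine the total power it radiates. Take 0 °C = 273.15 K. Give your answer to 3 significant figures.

T = 550.0 °C + 273.15 = 823.15 K.
Area A = 3.86×10⁻⁴ m².
P = σAT⁴ = 5.670×10⁻⁸ × 3.86×10⁻⁴ × (823.15)⁴ = 10.0 W.

P ≈ 10.0 W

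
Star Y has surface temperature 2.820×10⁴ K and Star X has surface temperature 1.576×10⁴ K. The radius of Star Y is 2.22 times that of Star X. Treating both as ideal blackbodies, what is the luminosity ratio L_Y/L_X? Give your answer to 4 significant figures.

L_Y/L_X ≈ 50.52

L ∝ R²T⁴, so L_Y/L_X = (R_Y/R_X)²(T_Y/T_X)⁴ = (2.22)² × (2.820×10⁴/1.576×10⁴)⁴ = 4.9284 × 10.2511 = 50.52.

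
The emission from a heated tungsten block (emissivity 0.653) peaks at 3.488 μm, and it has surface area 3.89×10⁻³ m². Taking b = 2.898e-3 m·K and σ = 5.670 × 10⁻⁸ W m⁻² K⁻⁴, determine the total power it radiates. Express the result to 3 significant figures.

Wien's law: T = b/λ_max = 2.898×10⁻³/3.488×10⁻⁶ = 830.849 K.
Area A = 3.89×10⁻³ m².
Then P = εσAT⁴ = 0.653×5.670×10⁻⁸×3.89×10⁻³×(830.849)⁴ = 68.6 W.

P ≈ 68.6 W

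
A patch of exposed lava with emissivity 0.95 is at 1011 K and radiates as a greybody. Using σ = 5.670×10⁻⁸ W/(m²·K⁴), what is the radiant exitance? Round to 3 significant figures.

Stefan–Boltzmann: I = εσT⁴ = 0.95 × 5.670×10⁻⁸ × (1011)⁴ = 5.63×10⁴ W/m².

I ≈ 5.63×10⁴ W/m²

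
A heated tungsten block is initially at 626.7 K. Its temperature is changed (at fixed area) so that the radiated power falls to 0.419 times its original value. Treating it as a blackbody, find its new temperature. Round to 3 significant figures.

P ∝ T⁴, so T₂/T₁ = (P₂/P₁)^(1/4) = (0.419)^(1/4) = 0.804551.
T₂ = 626.7 × 0.804551 = 504 K.

T₂ ≈ 504 K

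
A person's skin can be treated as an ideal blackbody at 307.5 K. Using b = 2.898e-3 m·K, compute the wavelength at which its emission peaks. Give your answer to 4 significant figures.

Wien's displacement law: λ_max = b/T = (2.898×10⁻³ m·K)/(307.5 K) = 9.4244×10⁻⁶ m.
That is 9.424 μm, in the infrared range.

λ_max ≈ 9.424 μm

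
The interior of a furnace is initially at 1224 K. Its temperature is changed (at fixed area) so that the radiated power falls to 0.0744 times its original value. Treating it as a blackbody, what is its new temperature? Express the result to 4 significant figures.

P ∝ T⁴, so T₂/T₁ = (P₂/P₁)^(1/4) = (0.0744)^(1/4) = 0.522268.
T₂ = 1224 × 0.522268 = 639.3 K.

T₂ ≈ 639.3 K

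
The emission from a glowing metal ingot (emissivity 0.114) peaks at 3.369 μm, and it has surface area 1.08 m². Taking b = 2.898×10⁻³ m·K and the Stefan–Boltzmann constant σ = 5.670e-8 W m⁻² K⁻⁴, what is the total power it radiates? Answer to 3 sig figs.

P ≈ 3.82×10³ W

Wien's law: T = b/λ_max = 2.898×10⁻³/3.369×10⁻⁶ = 860.196 K.
Area A = 1.08 m².
Then P = εσAT⁴ = 0.114×5.670×10⁻⁸×1.08×(860.196)⁴ = 3.82×10³ W.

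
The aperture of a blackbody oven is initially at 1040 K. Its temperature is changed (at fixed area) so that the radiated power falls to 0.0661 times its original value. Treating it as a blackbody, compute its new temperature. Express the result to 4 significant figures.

P ∝ T⁴, so T₂/T₁ = (P₂/P₁)^(1/4) = (0.0661)^(1/4) = 0.507050.
T₂ = 1040 × 0.507050 = 527.3 K.

T₂ ≈ 527.3 K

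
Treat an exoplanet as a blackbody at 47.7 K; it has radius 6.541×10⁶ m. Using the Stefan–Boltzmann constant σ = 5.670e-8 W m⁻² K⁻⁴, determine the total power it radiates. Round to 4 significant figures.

P ≈ 1.578×10¹⁴ W

Surface area A = 4πR² = 4π(6.541×10⁶ m)² = 5.37648×10¹⁴ m².
P = σAT⁴ = 5.670×10⁻⁸ × 5.37648×10¹⁴ × (47.7)⁴ = 1.578×10¹⁴ W.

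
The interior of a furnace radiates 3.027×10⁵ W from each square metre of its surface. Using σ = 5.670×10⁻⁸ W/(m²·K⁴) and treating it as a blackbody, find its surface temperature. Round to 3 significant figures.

I = σT⁴, so T = (I/σ)^(1/4) = (3.027×10⁵/(5.670×10⁻⁸))^(1/4) = 1.52×10³ K.

T ≈ 1.52×10³ K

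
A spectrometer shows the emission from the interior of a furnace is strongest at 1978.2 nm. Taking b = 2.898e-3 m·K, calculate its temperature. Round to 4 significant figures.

Wien's law gives T = b/λ_max = (2.898×10⁻³ m·K)/(1.9782×10⁻⁶ m) = 1465 K.

T ≈ 1465 K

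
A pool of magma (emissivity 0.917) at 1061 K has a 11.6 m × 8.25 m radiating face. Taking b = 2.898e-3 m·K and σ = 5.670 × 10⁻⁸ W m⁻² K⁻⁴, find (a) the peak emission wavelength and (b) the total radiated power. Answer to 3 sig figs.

(a) λ_max = b/T = 2.898×10⁻³/1061 = 2.731×10⁻⁶ m = 2.73×10³ nm.
Area A = 11.6 × 8.25 = 95.7 m².
(b) P = εσAT⁴ = 0.917×5.670×10⁻⁸×95.7×(1061)⁴ = 6.31×10⁶ W.

λ_max ≈ 2.73×10³ nm; P ≈ 6.31×10⁶ W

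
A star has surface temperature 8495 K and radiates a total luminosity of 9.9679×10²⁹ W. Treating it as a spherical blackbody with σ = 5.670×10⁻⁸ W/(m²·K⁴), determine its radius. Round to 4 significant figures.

R ≈ 1.639×10¹⁰ m

L = 4πR²σT⁴ ⇒ R = √(L/(4πσT⁴)).
σT⁴ = 2.95282×10⁸ W/m², so R = √(9.9679×10²⁹/(4π×2.95282×10⁸)) = 1.639×10¹⁰ m.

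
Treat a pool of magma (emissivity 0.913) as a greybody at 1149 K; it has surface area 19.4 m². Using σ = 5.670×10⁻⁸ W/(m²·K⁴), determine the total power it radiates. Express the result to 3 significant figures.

P ≈ 1.75×10⁶ W

Area A = 19.4 m².
P = εσAT⁴ = 0.913 × 5.670×10⁻⁸ × 19.4 × (1149)⁴ = 1.75×10⁶ W.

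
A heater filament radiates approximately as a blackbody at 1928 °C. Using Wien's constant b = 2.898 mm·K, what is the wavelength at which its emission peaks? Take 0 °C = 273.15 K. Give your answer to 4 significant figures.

T = 1928 °C + 273.15 = 2201.15 K.
Wien's displacement law: λ_max = b/T = (2.898×10⁻³ m·K)/(2201.15 K) = 1.3166×10⁻⁶ m.
That is 1317 nm, in the infrared range.

λ_max ≈ 1317 nm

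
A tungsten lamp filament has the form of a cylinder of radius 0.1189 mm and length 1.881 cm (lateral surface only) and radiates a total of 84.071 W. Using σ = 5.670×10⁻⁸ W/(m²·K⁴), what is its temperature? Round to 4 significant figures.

Lateral area A = 2πrL = 2π×1.189×10⁻⁴×0.01881 = 1.40524×10⁻⁵ m².
P = σAT⁴ ⇒ T = (P/(σA))^(1/4) = (84.071/(5.670×10⁻⁸×1.40524×10⁻⁵))^(1/4) = 3205 K.

T ≈ 3205 K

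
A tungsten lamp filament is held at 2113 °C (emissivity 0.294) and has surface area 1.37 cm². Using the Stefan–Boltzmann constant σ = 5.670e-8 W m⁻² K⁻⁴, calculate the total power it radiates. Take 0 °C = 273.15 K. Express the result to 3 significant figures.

P ≈ 74.0 W

T = 2113 °C + 273.15 = 2386.15 K.
Area A = 1.37 cm² = 1.37×10⁻⁴ m².
P = εσAT⁴ = 0.294 × 5.670×10⁻⁸ × 1.37×10⁻⁴ × (2386.15)⁴ = 74.0 W.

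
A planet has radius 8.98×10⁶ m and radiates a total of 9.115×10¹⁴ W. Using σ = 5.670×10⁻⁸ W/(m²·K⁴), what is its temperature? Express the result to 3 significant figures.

T ≈ 63.1 K

Surface area A = 4πR² = 4π(8.98×10⁶ m)² = 1.01336×10¹⁵ m².
P = σAT⁴ ⇒ T = (P/(σA))^(1/4) = (9.115×10¹⁴/(5.670×10⁻⁸×1.01336×10¹⁵))^(1/4) = 63.1 K.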